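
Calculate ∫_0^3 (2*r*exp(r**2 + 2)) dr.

Let u = r**2 + 2, so du = 2*r dr. When r = 0, u = 2; when r = 3, u = 11.
The integral becomes ∫ exp(u) du from 2 to 11, with antiderivative exp(u).
Back in r: F(r) = exp(r**2 + 2).
Then F(3) - F(0) = (exp(11)) - (exp(2)) = -exp(2) + exp(11).

-exp(2) + exp(11)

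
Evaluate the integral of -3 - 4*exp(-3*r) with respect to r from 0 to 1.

-13/3 + 4*exp(-3)/3

An antiderivative is F(r) = -3*r + 4*exp(-3*r)/3.
Then F(1) - F(0) = (-3 + 4*exp(-3)/3) - (4/3) = -13/3 + 4*exp(-3)/3.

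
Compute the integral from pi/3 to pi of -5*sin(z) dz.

-15/2

An antiderivative is F(z) = 5*cos(z).
Then F(pi) - F(pi/3) = (-5) - (5/2) = -15/2.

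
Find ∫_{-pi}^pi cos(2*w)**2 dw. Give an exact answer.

pi

Use the identity cos^2(2*w) = (1 + cos(4*w))/2.
An antiderivative is F(w) = w/2 + sin(4*w)/8.
Then F(pi) - F(-pi) = (pi/2) - (-pi/2) = pi.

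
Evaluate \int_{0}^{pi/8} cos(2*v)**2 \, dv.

Use the identity cos^2(2*v) = (1 + cos(4*v))/2.
An antiderivative is F(v) = v/2 + sin(4*v)/8.
Then F(pi/8) - F(0) = (1/8 + pi/16) - (0) = 1/8 + pi/16.

1/8 + pi/16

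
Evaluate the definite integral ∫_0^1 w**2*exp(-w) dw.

2 - 5*exp(-1)

Integrate by parts twice (u = w^2, dv = exp(-w) dw).
An antiderivative is F(w) = (-w**2 - 2*w - 2)*exp(-w).
Then F(1) - F(0) = (-5*exp(-1)) - (-2) = 2 - 5*exp(-1).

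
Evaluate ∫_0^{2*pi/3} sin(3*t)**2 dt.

Use the identity sin^2(3*t) = (1 - cos(6*t))/2.
An antiderivative is F(t) = t/2 - sin(6*t)/12.
Then F(2*pi/3) - F(0) = (pi/3) - (0) = pi/3.

pi/3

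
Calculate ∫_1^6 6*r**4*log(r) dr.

Integrate by parts once (u = ln r, dv = 6*r**4 dr).
An antiderivative is F(r) = 6*r**5*(5*log(r) - 1)/25.
Then F(6) - F(1) = (-46656/25 + 46656*log(6)/5) - (-6/25) = -1866 + 46656*log(6)/5.

-1866 + 46656*log(6)/5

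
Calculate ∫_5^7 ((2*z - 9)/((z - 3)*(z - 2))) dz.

-5*log(3) - 3*log(2) + 5*log(5)

Factor the denominator: z**2 - 5*z + 6 = (z - 2)(z - 3).
Partial fractions: (2*z - 9)/((z - 3)*(z - 2)) = 5/(z - 2) - 3/(z - 3).
An antiderivative is F(z) = -3*log(z - 3) + 5*log(z - 2).
Then F(7) - F(5) = (-6*log(2) + 5*log(5)) - (-3*log(2) + 5*log(3)) = -5*log(3) - 3*log(2) + 5*log(5).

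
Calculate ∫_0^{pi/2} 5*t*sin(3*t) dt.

Integrate by parts once (u = t, dv = 5*sin(3*t) dt).
An antiderivative is F(t) = -5*t*cos(3*t)/3 + 5*sin(3*t)/9.
Then F(pi/2) - F(0) = (-5/9) - (0) = -5/9.

-5/9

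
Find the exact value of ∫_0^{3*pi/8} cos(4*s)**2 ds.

3*pi/16

Use the identity cos^2(4*s) = (1 + cos(8*s))/2.
An antiderivative is F(s) = s/2 + sin(8*s)/16.
Then F(3*pi/8) - F(0) = (3*pi/16) - (0) = 3*pi/16.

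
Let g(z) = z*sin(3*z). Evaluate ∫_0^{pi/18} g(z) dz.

-sqrt(3)*pi/108 + 1/18

Integrate by parts once (u = z, dv = sin(3*z) dz).
An antiderivative is F(z) = -z*cos(3*z)/3 + sin(3*z)/9.
Then F(pi/18) - F(0) = (-sqrt(3)*pi/108 + 1/18) - (0) = -sqrt(3)*pi/108 + 1/18.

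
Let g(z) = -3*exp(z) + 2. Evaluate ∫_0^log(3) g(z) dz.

An antiderivative is F(z) = 2*z - 3*exp(z).
Then F(log(3)) - F(0) = (-9 + log(9)) - (-3) = -6 + 2*log(3).

-6 + 2*log(3)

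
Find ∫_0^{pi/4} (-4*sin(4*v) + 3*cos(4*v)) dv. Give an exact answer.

An antiderivative is F(v) = 3*sin(4*v)/4 + cos(4*v).
Then F(pi/4) - F(0) = (-1) - (1) = -2.

-2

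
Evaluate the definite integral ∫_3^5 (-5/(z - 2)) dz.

-5*log(3)

An antiderivative is F(z) = -5*log(z - 2).
Then F(5) - F(3) = (-5*log(3)) - (0) = -5*log(3).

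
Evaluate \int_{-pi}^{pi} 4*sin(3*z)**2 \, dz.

4*pi

Use the identity sin^2(3*z) = (1 - cos(6*z))/2.
An antiderivative is F(z) = 2*z - sin(6*z)/3.
Then F(pi) - F(-pi) = (2*pi) - (-2*pi) = 4*pi.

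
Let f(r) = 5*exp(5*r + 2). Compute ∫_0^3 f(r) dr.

-exp(2) + exp(17)

Let u = 5*r + 2, so du = 5 dr. When r = 0, u = 2; when r = 3, u = 17.
The integral becomes ∫ exp(u) du from 2 to 17, with antiderivative exp(u).
Back in r: F(r) = exp(5*r + 2).
Then F(3) - F(0) = (exp(17)) - (exp(2)) = -exp(2) + exp(17).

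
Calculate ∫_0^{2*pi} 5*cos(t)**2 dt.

5*pi

Use the identity cos^2(t) = (1 + cos(2*t))/2.
An antiderivative is F(t) = 5*t/2 + 5*sin(2*t)/4.
Then F(2*pi) - F(0) = (5*pi) - (0) = 5*pi.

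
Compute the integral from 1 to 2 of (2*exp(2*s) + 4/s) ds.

An antiderivative is F(s) = exp(2*s) + 4*log(s).
Then F(2) - F(1) = (log(16) + exp(4)) - (exp(2)) = -exp(2) + log(16) + exp(4).

-exp(2) + log(16) + exp(4)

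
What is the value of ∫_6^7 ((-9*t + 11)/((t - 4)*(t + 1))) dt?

Factor the denominator: t**2 - 3*t - 4 = (t + 1)(t - 4).
Partial fractions: (-9*t + 11)/((t - 4)*(t + 1)) = -4/(t + 1) - 5/(t - 4).
An antiderivative is F(t) = -5*log(t - 4) - 4*log(t + 1).
Then F(7) - F(6) = (-12*log(2) - 5*log(3)) - (-4*log(7) - 5*log(2)) = -5*log(3) - 7*log(2) + 4*log(7).

-5*log(3) - 7*log(2) + 4*log(7)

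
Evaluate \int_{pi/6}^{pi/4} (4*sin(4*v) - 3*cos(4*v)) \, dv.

An antiderivative is F(v) = -3*sin(4*v)/4 - cos(4*v).
Then F(pi/4) - F(pi/6) = (1) - (1/2 - 3*sqrt(3)/8) = 1/2 + 3*sqrt(3)/8.

1/2 + 3*sqrt(3)/8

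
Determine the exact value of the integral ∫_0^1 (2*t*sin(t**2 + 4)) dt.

Let u = t**2 + 4, so du = 2*t dt. When t = 0, u = 4; when t = 1, u = 5.
The integral becomes ∫ sin(u) du from 4 to 5, with antiderivative -cos(u).
Back in t: F(t) = -cos(t**2 + 4).
Then F(1) - F(0) = (-cos(5)) - (-cos(4)) = cos(4) - cos(5).

cos(4) - cos(5)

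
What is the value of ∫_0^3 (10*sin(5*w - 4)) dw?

Let u = 5*w - 4, so du = 5 dw. When w = 0, u = -4; when w = 3, u = 11.
The integral becomes 2·∫ sin(u) du from -4 to 11, with antiderivative -2*cos(u).
Back in w: F(w) = -2*cos(5*w - 4).
Then F(3) - F(0) = (-2*cos(11)) - (-2*cos(4)) = 2*cos(4) - 2*cos(11).

2*cos(4) - 2*cos(11)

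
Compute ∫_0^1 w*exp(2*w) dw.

Integrate by parts once (u = w, dv = exp(2*w) dw).
An antiderivative is F(w) = (2*w - 1)*exp(2*w)/4.
Then F(1) - F(0) = (exp(2)/4) - (-1/4) = 1/4 + exp(2)/4.

1/4 + exp(2)/4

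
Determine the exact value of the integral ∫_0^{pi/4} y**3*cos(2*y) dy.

-3*pi/16 + pi**3/128 + 3/8

Integrate by parts 3 times (u = y^3, dv = cos(2*y) dy).
An antiderivative is F(y) = y**3*sin(2*y)/2 + 3*y**2*cos(2*y)/4 - 3*y*sin(2*y)/4 - 3*cos(2*y)/8.
Then F(pi/4) - F(0) = (pi*(-24 + pi**2)/128) - (-3/8) = -3*pi/16 + pi**3/128 + 3/8.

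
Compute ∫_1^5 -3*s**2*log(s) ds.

Integrate by parts once (u = ln s, dv = -3*s**2 ds).
An antiderivative is F(s) = -s**3*(3*log(s) - 1)/3.
Then F(5) - F(1) = (125/3 - 125*log(5)) - (1/3) = 124/3 - 125*log(5).

124/3 - 125*log(5)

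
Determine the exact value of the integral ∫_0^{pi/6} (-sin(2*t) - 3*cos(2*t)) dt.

An antiderivative is F(t) = -3*sin(2*t)/2 + cos(2*t)/2.
Then F(pi/6) - F(0) = (1/4 - 3*sqrt(3)/4) - (1/2) = -3*sqrt(3)/4 - 1/4.

-3*sqrt(3)/4 - 1/4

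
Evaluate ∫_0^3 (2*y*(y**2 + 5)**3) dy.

Let u = y**2 + 5, so du = 2*y dy. When y = 0, u = 5; when y = 3, u = 14.
The integral becomes ∫ u**3 du from 5 to 14, with antiderivative u**4/4.
Back in y: F(y) = (y**2 + 5)**4/4.
Then F(3) - F(0) = (9604) - (625/4) = 37791/4.

37791/4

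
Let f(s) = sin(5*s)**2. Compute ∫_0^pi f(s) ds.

Use the identity sin^2(5*s) = (1 - cos(10*s))/2.
An antiderivative is F(s) = s/2 - sin(10*s)/20.
Then F(pi) - F(0) = (pi/2) - (0) = pi/2.

pi/2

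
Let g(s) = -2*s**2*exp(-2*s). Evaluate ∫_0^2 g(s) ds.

Integrate by parts twice (u = s^2, dv = -2*exp(-2*s) ds).
An antiderivative is F(s) = (2*s**2 + 2*s + 1)*exp(-2*s)/2.
Then F(2) - F(0) = (13*exp(-4)/2) - (1/2) = (13 - exp(4))*exp(-4)/2.

(13 - exp(4))*exp(-4)/2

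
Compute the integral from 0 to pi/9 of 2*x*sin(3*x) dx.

Integrate by parts once (u = x, dv = 2*sin(3*x) dx).
An antiderivative is F(x) = -2*x*cos(3*x)/3 + 2*sin(3*x)/9.
Then F(pi/9) - F(0) = (-pi/27 + sqrt(3)/9) - (0) = -pi/27 + sqrt(3)/9.

-pi/27 + sqrt(3)/9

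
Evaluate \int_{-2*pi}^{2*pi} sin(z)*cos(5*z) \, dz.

0

Use the identity sin(z)cos(5*z) = [sin(6*z) + sin(-4*z)]/2.
An antiderivative is F(z) = cos(4*z)/8 - cos(6*z)/12.
Then F(2*pi) - F(-2*pi) = (1/24) - (1/24) = 0.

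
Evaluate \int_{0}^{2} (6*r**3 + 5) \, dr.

By the power rule, an antiderivative is F(r) = 3*r**4/2 + 5*r.
Then F(2) - F(0) = (34) - (0) = 34.

34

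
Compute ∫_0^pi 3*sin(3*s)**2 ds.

3*pi/2

Use the identity sin^2(3*s) = (1 - cos(6*s))/2.
An antiderivative is F(s) = 3*s/2 - sin(6*s)/4.
Then F(pi) - F(0) = (3*pi/2) - (0) = 3*pi/2.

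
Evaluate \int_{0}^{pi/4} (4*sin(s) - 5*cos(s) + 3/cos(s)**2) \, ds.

7 - 9*sqrt(2)/2

An antiderivative is F(s) = -5*sin(s) - 4*cos(s) + 3*tan(s).
Then F(pi/4) - F(0) = (3 - 9*sqrt(2)/2) - (-4) = 7 - 9*sqrt(2)/2.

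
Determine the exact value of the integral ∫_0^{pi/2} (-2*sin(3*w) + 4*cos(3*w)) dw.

An antiderivative is F(w) = 4*sin(3*w)/3 + 2*cos(3*w)/3.
Then F(pi/2) - F(0) = (-4/3) - (2/3) = -2.

-2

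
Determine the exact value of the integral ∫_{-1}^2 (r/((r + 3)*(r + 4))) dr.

-3*log(5) + 7*log(2)

Factor the denominator: r**2 + 7*r + 12 = (r + 4)(r + 3).
Partial fractions: r/((r + 3)*(r + 4)) = 4/(r + 4) - 3/(r + 3).
An antiderivative is F(r) = -3*log(r + 3) + 4*log(r + 4).
Then F(2) - F(-1) = (-3*log(5) + 4*log(2) + 4*log(3)) - (log(81/8)) = -3*log(5) + 7*log(2).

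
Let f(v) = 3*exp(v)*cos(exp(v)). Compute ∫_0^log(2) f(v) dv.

-3*sin(1) + 3*sin(2)

Let u = exp(v), so du = exp(v) dv. When v = 0, u = 1; when v = log(2), u = 2.
The integral becomes 3·∫ cos(u) du from 1 to 2, with antiderivative 3*sin(u).
Back in v: F(v) = 3*sin(exp(v)).
Then F(log(2)) - F(0) = (3*sin(2)) - (3*sin(1)) = -3*sin(1) + 3*sin(2).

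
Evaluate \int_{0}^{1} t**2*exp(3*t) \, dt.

Integrate by parts twice (u = t^2, dv = exp(3*t) dt).
An antiderivative is F(t) = (9*t**2 - 6*t + 2)*exp(3*t)/27.
Then F(1) - F(0) = (5*exp(3)/27) - (2/27) = -2/27 + 5*exp(3)/27.

-2/27 + 5*exp(3)/27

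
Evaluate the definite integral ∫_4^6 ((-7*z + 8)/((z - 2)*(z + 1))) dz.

Factor the denominator: z**2 - z - 2 = (z + 1)(z - 2).
Partial fractions: (-7*z + 8)/((z - 2)*(z + 1)) = -5/(z + 1) - 2/(z - 2).
An antiderivative is F(z) = -2*log(z - 2) - 5*log(z + 1).
Then F(6) - F(4) = (-5*log(7) - 4*log(2)) - (-5*log(5) - 2*log(2)) = -5*log(7) - 2*log(2) + 5*log(5).

-5*log(7) - 2*log(2) + 5*log(5)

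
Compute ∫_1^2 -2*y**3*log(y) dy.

15/8 - 8*log(2)

Integrate by parts once (u = ln y, dv = -2*y**3 dy).
An antiderivative is F(y) = -y**4*(4*log(y) - 1)/8.
Then F(2) - F(1) = (2 - 8*log(2)) - (1/8) = 15/8 - 8*log(2).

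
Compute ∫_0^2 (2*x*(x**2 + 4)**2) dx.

Let u = x**2 + 4, so du = 2*x dx. When x = 0, u = 4; when x = 2, u = 8.
The integral becomes ∫ u**2 du from 4 to 8, with antiderivative u**3/3.
Back in x: F(x) = (x**2 + 4)**3/3.
Then F(2) - F(0) = (512/3) - (64/3) = 448/3.

448/3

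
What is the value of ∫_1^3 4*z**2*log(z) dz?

Integrate by parts once (u = ln z, dv = 4*z**2 dz).
An antiderivative is F(z) = 4*z**3*(3*log(z) - 1)/9.
Then F(3) - F(1) = (-12 + 36*log(3)) - (-4/9) = -104/9 + 36*log(3).

-104/9 + 36*log(3)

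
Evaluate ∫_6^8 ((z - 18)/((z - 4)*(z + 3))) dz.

-6*log(3) - 2*log(2) + 3*log(11)

Factor the denominator: z**2 - z - 12 = (z + 3)(z - 4).
Partial fractions: (z - 18)/((z - 4)*(z + 3)) = 3/(z + 3) - 2/(z - 4).
An antiderivative is F(z) = -2*log(z - 4) + 3*log(z + 3).
Then F(8) - F(6) = (-4*log(2) + 3*log(11)) - (-2*log(2) + 6*log(3)) = -6*log(3) - 2*log(2) + 3*log(11).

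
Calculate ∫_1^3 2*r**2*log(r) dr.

-52/9 + 18*log(3)

Integrate by parts once (u = ln r, dv = 2*r**2 dr).
An antiderivative is F(r) = 2*r**3*(3*log(r) - 1)/9.
Then F(3) - F(1) = (-6 + 18*log(3)) - (-2/9) = -52/9 + 18*log(3).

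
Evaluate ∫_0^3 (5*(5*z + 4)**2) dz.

Let u = 5*z + 4, so du = 5 dz. When z = 0, u = 4; when z = 3, u = 19.
The integral becomes ∫ u**2 du from 4 to 19, with antiderivative u**3/3.
Back in z: F(z) = (5*z + 4)**3/3.
Then F(3) - F(0) = (6859/3) - (64/3) = 2265.

2265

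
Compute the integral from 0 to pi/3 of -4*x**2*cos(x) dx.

-4*pi/3 - 2*sqrt(3)*pi**2/9 + 4*sqrt(3)

Integrate by parts twice (u = x^2, dv = -4*cos(x) dx).
An antiderivative is F(x) = -4*x**2*sin(x) - 8*x*cos(x) + 8*sin(x).
Then F(pi/3) - F(0) = (-4*pi/3 - 2*sqrt(3)*pi**2/9 + 4*sqrt(3)) - (0) = -4*pi/3 - 2*sqrt(3)*pi**2/9 + 4*sqrt(3).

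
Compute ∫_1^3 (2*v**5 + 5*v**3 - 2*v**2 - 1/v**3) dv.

2924/9

By the power rule, an antiderivative is F(v) = v**6/3 + 5*v**4/4 - 2*v**3/3 + 1/(2*v**2).
Then F(3) - F(1) = (11747/36) - (17/12) = 2924/9.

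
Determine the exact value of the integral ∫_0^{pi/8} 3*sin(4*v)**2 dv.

3*pi/16

Use the identity sin^2(4*v) = (1 - cos(8*v))/2.
An antiderivative is F(v) = 3*v/2 - 3*sin(8*v)/16.
Then F(pi/8) - F(0) = (3*pi/16) - (0) = 3*pi/16.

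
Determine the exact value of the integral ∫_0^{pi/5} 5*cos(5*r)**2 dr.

pi/2

Use the identity cos^2(5*r) = (1 + cos(10*r))/2.
An antiderivative is F(r) = 5*r/2 + sin(10*r)/4.
Then F(pi/5) - F(0) = (pi/2) - (0) = pi/2.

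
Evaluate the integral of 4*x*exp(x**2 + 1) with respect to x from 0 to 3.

Let u = x**2 + 1, so du = 2*x dx. When x = 0, u = 1; when x = 3, u = 10.
The integral becomes 2·∫ exp(u) du from 1 to 10, with antiderivative 2*exp(u).
Back in x: F(x) = 2*exp(x**2 + 1).
Then F(3) - F(0) = (2*exp(10)) - (2*exp(1)) = -2*exp(1)*(1 - exp(9)).

-2*exp(1)*(1 - exp(9))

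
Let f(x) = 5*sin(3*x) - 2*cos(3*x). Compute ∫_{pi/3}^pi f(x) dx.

0

An antiderivative is F(x) = -2*sin(3*x)/3 - 5*cos(3*x)/3.
Then F(pi) - F(pi/3) = (5/3) - (5/3) = 0.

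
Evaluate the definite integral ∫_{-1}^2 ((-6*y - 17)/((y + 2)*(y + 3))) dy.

-9*log(2) - log(5)

Factor the denominator: y**2 + 5*y + 6 = (y + 3)(y + 2).
Partial fractions: (-6*y - 17)/((y + 2)*(y + 3)) = -1/(y + 3) - 5/(y + 2).
An antiderivative is F(y) = -5*log(y + 2) - log(y + 3).
Then F(2) - F(-1) = (-10*log(2) - log(5)) - (-log(2)) = -9*log(2) - log(5).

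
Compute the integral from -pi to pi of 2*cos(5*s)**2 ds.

2*pi

Use the identity cos^2(5*s) = (1 + cos(10*s))/2.
An antiderivative is F(s) = s + sin(10*s)/10.
Then F(pi) - F(-pi) = (pi) - (-pi) = 2*pi.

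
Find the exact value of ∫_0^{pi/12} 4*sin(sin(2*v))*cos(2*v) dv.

2 - 2*cos(1/2)

Let u = sin(2*v), so du = 2*cos(2*v) dv. When v = 0, u = 0; when v = pi/12, u = 1/2.
The integral becomes 2·∫ sin(u) du from 0 to 1/2, with antiderivative -2*cos(u).
Back in v: F(v) = -2*cos(sin(2*v)).
Then F(pi/12) - F(0) = (-2*cos(1/2)) - (-2) = 2 - 2*cos(1/2).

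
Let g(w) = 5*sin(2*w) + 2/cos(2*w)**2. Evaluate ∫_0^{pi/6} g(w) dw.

5/4 + sqrt(3)

An antiderivative is F(w) = -5*cos(2*w)/2 + tan(2*w).
Then F(pi/6) - F(0) = (-5/4 + sqrt(3)) - (-5/2) = 5/4 + sqrt(3).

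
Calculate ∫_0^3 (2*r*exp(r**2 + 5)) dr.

-exp(5) + exp(14)

Let u = r**2 + 5, so du = 2*r dr. When r = 0, u = 5; when r = 3, u = 14.
The integral becomes ∫ exp(u) du from 5 to 14, with antiderivative exp(u).
Back in r: F(r) = exp(r**2 + 5).
Then F(3) - F(0) = (exp(14)) - (exp(5)) = -exp(5) + exp(14).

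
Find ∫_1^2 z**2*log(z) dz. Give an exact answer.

Integrate by parts once (u = ln z, dv = z**2 dz).
An antiderivative is F(z) = z**3*(3*log(z) - 1)/9.
Then F(2) - F(1) = (-8/9 + 8*log(2)/3) - (-1/9) = -7/9 + 8*log(2)/3.

-7/9 + 8*log(2)/3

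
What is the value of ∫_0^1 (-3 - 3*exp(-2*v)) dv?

-9/2 + 3*exp(-2)/2

An antiderivative is F(v) = -3*v + 3*exp(-2*v)/2.
Then F(1) - F(0) = (-3 + 3*exp(-2)/2) - (3/2) = -9/2 + 3*exp(-2)/2.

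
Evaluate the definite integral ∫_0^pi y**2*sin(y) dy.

Integrate by parts twice (u = y^2, dv = sin(y) dy).
An antiderivative is F(y) = -y**2*cos(y) + 2*y*sin(y) + 2*cos(y).
Then F(pi) - F(0) = (-2 + pi**2) - (2) = -4 + pi**2.

-4 + pi**2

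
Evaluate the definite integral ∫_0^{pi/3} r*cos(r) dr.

Integrate by parts once (u = r, dv = cos(r) dr).
An antiderivative is F(r) = r*sin(r) + cos(r).
Then F(pi/3) - F(0) = (1/2 + sqrt(3)*pi/6) - (1) = -1/2 + sqrt(3)*pi/6.

-1/2 + sqrt(3)*pi/6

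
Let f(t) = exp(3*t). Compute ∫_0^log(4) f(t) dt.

Let u = exp(t), so du = exp(t) dt. When t = 0, u = 1; when t = log(4), u = 4.
The integral becomes ∫ u**2 du from 1 to 4, with antiderivative u**3/3.
Back in t: F(t) = exp(3*t)/3.
Then F(log(4)) - F(0) = (64/3) - (1/3) = 21.

21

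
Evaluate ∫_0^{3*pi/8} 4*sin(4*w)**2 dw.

3*pi/4

Use the identity sin^2(4*w) = (1 - cos(8*w))/2.
An antiderivative is F(w) = 2*w - sin(8*w)/4.
Then F(3*pi/8) - F(0) = (3*pi/4) - (0) = 3*pi/4.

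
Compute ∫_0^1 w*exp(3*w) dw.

1/9 + 2*exp(3)/9

Integrate by parts once (u = w, dv = exp(3*w) dw).
An antiderivative is F(w) = (3*w - 1)*exp(3*w)/9.
Then F(1) - F(0) = (2*exp(3)/9) - (-1/9) = 1/9 + 2*exp(3)/9.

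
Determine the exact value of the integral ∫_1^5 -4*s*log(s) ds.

24 - 50*log(5)

Integrate by parts once (u = ln s, dv = -4*s ds).
An antiderivative is F(s) = -s**2*(2*log(s) - 1).
Then F(5) - F(1) = (25 - 50*log(5)) - (1) = 24 - 50*log(5).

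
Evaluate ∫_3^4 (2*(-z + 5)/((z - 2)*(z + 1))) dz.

-4*log(5) + 10*log(2)

Factor the denominator: z**2 - z - 2 = (z + 1)(z - 2).
Partial fractions: 2*(-z + 5)/((z - 2)*(z + 1)) = -4/(z + 1) + 2/(z - 2).
An antiderivative is F(z) = 2*log(z - 2) - 4*log(z + 1).
Then F(4) - F(3) = (-4*log(5) + 2*log(2)) - (-8*log(2)) = -4*log(5) + 10*log(2).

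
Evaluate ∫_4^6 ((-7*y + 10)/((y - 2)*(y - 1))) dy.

-3*log(5) - 4*log(2) + 3*log(3)

Factor the denominator: y**2 - 3*y + 2 = (y - 1)(y - 2).
Partial fractions: (-7*y + 10)/((y - 2)*(y - 1)) = -3/(y - 1) - 4/(y - 2).
An antiderivative is F(y) = -4*log(y - 2) - 3*log(y - 1).
Then F(6) - F(4) = (-8*log(2) - 3*log(5)) - (-3*log(3) - 4*log(2)) = -3*log(5) - 4*log(2) + 3*log(3).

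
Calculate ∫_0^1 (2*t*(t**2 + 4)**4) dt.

Let u = t**2 + 4, so du = 2*t dt. When t = 0, u = 4; when t = 1, u = 5.
The integral becomes ∫ u**4 du from 4 to 5, with antiderivative u**5/5.
Back in t: F(t) = (t**2 + 4)**5/5.
Then F(1) - F(0) = (625) - (1024/5) = 2101/5.

2101/5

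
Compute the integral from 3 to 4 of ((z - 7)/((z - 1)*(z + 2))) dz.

-3*log(5) + log(3) + 5*log(2)

Factor the denominator: z**2 + z - 2 = (z + 2)(z - 1).
Partial fractions: (z - 7)/((z - 1)*(z + 2)) = 3/(z + 2) - 2/(z - 1).
An antiderivative is F(z) = -2*log(z - 1) + 3*log(z + 2).
Then F(4) - F(3) = (log(24)) - (-2*log(2) + 3*log(5)) = -3*log(5) + log(3) + 5*log(2).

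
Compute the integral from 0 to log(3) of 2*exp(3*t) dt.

Let u = exp(t), so du = exp(t) dt. When t = 0, u = 1; when t = log(3), u = 3.
The integral becomes 2·∫ u**2 du from 1 to 3, with antiderivative 2*u**3/3.
Back in t: F(t) = 2*exp(3*t)/3.
Then F(log(3)) - F(0) = (18) - (2/3) = 52/3.

52/3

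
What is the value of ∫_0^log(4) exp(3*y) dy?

Let u = exp(y), so du = exp(y) dy. When y = 0, u = 1; when y = log(4), u = 4.
The integral becomes ∫ u**2 du from 1 to 4, with antiderivative u**3/3.
Back in y: F(y) = exp(3*y)/3.
Then F(log(4)) - F(0) = (64/3) - (1/3) = 21.

21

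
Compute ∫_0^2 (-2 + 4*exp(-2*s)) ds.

An antiderivative is F(s) = -2*s - 2*exp(-2*s).
Then F(2) - F(0) = (-4 - 2*exp(-4)) - (-2) = -2 - 2*exp(-4).

-2 - 2*exp(-4)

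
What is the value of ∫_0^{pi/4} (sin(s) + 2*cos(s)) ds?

sqrt(2)/2 + 1

An antiderivative is F(s) = 2*sin(s) - cos(s).
Then F(pi/4) - F(0) = (sqrt(2)/2) - (-1) = sqrt(2)/2 + 1.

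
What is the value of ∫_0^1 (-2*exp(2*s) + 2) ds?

An antiderivative is F(s) = -exp(2*s) + 2*s.
Then F(1) - F(0) = (2 - exp(2)) - (-1) = 3 - exp(2).

3 - exp(2)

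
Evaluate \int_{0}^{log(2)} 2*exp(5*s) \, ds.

62/5

Let u = exp(s), so du = exp(s) ds. When s = 0, u = 1; when s = log(2), u = 2.
The integral becomes 2·∫ u**4 du from 1 to 2, with antiderivative 2*u**5/5.
Back in s: F(s) = 2*exp(5*s)/5.
Then F(log(2)) - F(0) = (64/5) - (2/5) = 62/5.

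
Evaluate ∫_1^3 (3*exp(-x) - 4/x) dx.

-4*log(3) - 3*exp(-3) + 3*exp(-1)

An antiderivative is F(x) = -4*log(x) - 3*exp(-x).
Then F(3) - F(1) = (-4*log(3) - 3*exp(-3)) - (-3*exp(-1)) = -4*log(3) - 3*exp(-3) + 3*exp(-1).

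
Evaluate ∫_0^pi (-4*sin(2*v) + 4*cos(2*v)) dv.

0

An antiderivative is F(v) = 2*sin(2*v) + 2*cos(2*v).
Then F(pi) - F(0) = (2) - (2) = 0.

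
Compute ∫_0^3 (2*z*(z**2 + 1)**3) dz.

9999/4

Let u = z**2 + 1, so du = 2*z dz. When z = 0, u = 1; when z = 3, u = 10.
The integral becomes ∫ u**3 du from 1 to 10, with antiderivative u**4/4.
Back in z: F(z) = (z**2 + 1)**4/4.
Then F(3) - F(0) = (2500) - (1/4) = 9999/4.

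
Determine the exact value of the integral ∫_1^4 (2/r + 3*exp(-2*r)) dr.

An antiderivative is F(r) = 2*log(r) - 3*exp(-2*r)/2.
Then F(4) - F(1) = (-3*exp(-8)/2 + 4*log(2)) - (-3*exp(-2)/2) = -3*exp(-8)/2 + 3*exp(-2)/2 + 4*log(2).

-3*exp(-8)/2 + 3*exp(-2)/2 + 4*log(2)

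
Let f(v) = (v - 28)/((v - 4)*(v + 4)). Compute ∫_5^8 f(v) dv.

Factor the denominator: v**2 - 16 = (v + 4)(v - 4).
Partial fractions: (v - 28)/((v - 4)*(v + 4)) = 4/(v + 4) - 3/(v - 4).
An antiderivative is F(v) = -3*log(v - 4) + 4*log(v + 4).
Then F(8) - F(5) = (2*log(2) + 4*log(3)) - (8*log(3)) = log(4/81).

log(4/81)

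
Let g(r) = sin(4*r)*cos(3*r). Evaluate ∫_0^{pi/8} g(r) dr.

Use the identity sin(4*r)cos(3*r) = [sin(7*r) + sin(r)]/2.
An antiderivative is F(r) = -cos(r)/2 - cos(7*r)/14.
Then F(pi/8) - F(0) = (-3*sqrt(sqrt(2) + 2)/14) - (-4/7) = 4/7 - 3*sqrt(sqrt(2) + 2)/14.

4/7 - 3*sqrt(sqrt(2) + 2)/14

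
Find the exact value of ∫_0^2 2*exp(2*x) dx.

-1 + exp(4)

Let u = 2*x, so du = 2 dx. When x = 0, u = 0; when x = 2, u = 4.
The integral becomes ∫ exp(u) du from 0 to 4, with antiderivative exp(u).
Back in x: F(x) = exp(2*x).
Then F(2) - F(0) = (exp(4)) - (1) = -1 + exp(4).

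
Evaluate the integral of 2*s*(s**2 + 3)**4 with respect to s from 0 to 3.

248589/5

Let u = s**2 + 3, so du = 2*s ds. When s = 0, u = 3; when s = 3, u = 12.
The integral becomes ∫ u**4 du from 3 to 12, with antiderivative u**5/5.
Back in s: F(s) = (s**2 + 3)**5/5.
Then F(3) - F(0) = (248832/5) - (243/5) = 248589/5.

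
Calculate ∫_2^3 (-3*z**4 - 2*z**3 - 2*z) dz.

-1641/10

By the power rule, an antiderivative is F(z) = -3*z**5/5 - z**4/2 - z**2.
Then F(3) - F(2) = (-1953/10) - (-156/5) = -1641/10.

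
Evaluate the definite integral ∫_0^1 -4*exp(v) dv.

An antiderivative is F(v) = -4*exp(v).
Then F(1) - F(0) = (-4*E) - (-4) = 4 - 4*E.

4 - 4*E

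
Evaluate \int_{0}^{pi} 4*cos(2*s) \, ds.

An antiderivative is F(s) = 2*sin(2*s).
Then F(pi) - F(0) = (0) - (0) = 0.

0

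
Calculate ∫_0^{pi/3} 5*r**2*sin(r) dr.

-5 - 5*pi**2/18 + 5*sqrt(3)*pi/3

Integrate by parts twice (u = r^2, dv = 5*sin(r) dr).
An antiderivative is F(r) = -5*r**2*cos(r) + 10*r*sin(r) + 10*cos(r).
Then F(pi/3) - F(0) = (-5*pi**2/18 + 5 + 5*sqrt(3)*pi/3) - (10) = -5 - 5*pi**2/18 + 5*sqrt(3)*pi/3.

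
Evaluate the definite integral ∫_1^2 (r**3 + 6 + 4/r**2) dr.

47/4

By the power rule, an antiderivative is F(r) = r**4/4 + 6*r - 4/r.
Then F(2) - F(1) = (14) - (9/4) = 47/4.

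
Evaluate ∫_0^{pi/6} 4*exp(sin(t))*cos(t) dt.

-4 + 4*exp(1/2)

Let u = sin(t), so du = cos(t) dt. When t = 0, u = 0; when t = pi/6, u = 1/2.
The integral becomes 4·∫ exp(u) du from 0 to 1/2, with antiderivative 4*exp(u).
Back in t: F(t) = 4*exp(sin(t)).
Then F(pi/6) - F(0) = (4*exp(1/2)) - (4) = -4 + 4*exp(1/2).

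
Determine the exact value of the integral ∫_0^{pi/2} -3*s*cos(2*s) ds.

Integrate by parts once (u = s, dv = -3*cos(2*s) ds).
An antiderivative is F(s) = -3*s*sin(2*s)/2 - 3*cos(2*s)/4.
Then F(pi/2) - F(0) = (3/4) - (-3/4) = 3/2.

3/2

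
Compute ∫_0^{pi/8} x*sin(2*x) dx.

sqrt(2)*(4 - pi)/32

Integrate by parts once (u = x, dv = sin(2*x) dx).
An antiderivative is F(x) = -x*cos(2*x)/2 + sin(2*x)/4.
Then F(pi/8) - F(0) = (sqrt(2)*(4 - pi)/32) - (0) = sqrt(2)*(4 - pi)/32.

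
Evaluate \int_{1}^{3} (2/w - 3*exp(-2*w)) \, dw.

-3*exp(-2)/2 + 3*exp(-6)/2 + 2*log(3)

An antiderivative is F(w) = 2*log(w) + 3*exp(-2*w)/2.
Then F(3) - F(1) = (3*exp(-6)/2 + 2*log(3)) - (3*exp(-2)/2) = -3*exp(-2)/2 + 3*exp(-6)/2 + 2*log(3).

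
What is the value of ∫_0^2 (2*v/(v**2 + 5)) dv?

log(9/5)

Let u = v**2 + 5, so du = 2*v dv. When v = 0, u = 5; when v = 2, u = 9.
The integral becomes ∫ 1/u du from 5 to 9, with antiderivative log(u).
Back in v: F(v) = log(v**2 + 5).
Then F(2) - F(0) = (log(9)) - (log(5)) = log(9/5).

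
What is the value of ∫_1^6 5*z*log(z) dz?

-175/4 + 90*log(2) + 90*log(3)

Integrate by parts once (u = ln z, dv = 5*z dz).
An antiderivative is F(z) = 5*z**2*(2*log(z) - 1)/4.
Then F(6) - F(1) = (-45 + 90*log(2) + 90*log(3)) - (-5/4) = -175/4 + 90*log(2) + 90*log(3).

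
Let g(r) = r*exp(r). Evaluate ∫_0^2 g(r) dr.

Integrate by parts once (u = r, dv = exp(r) dr).
An antiderivative is F(r) = (r - 1)*exp(r).
Then F(2) - F(0) = (exp(2)) - (-1) = 1 + exp(2).

1 + exp(2)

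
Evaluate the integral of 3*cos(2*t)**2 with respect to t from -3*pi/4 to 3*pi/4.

9*pi/4

Use the identity cos^2(2*t) = (1 + cos(4*t))/2.
An antiderivative is F(t) = 3*t/2 + 3*sin(4*t)/8.
Then F(3*pi/4) - F(-3*pi/4) = (9*pi/8) - (-9*pi/8) = 9*pi/4.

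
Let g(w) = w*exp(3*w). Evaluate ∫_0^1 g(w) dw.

1/9 + 2*exp(3)/9

Integrate by parts once (u = w, dv = exp(3*w) dw).
An antiderivative is F(w) = (3*w - 1)*exp(3*w)/9.
Then F(1) - F(0) = (2*exp(3)/9) - (-1/9) = 1/9 + 2*exp(3)/9.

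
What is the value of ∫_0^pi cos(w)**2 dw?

pi/2

Use the identity cos^2(w) = (1 + cos(2*w))/2.
An antiderivative is F(w) = w/2 + sin(2*w)/4.
Then F(pi) - F(0) = (pi/2) - (0) = pi/2.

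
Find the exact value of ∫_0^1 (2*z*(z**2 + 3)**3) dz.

175/4

Let u = z**2 + 3, so du = 2*z dz. When z = 0, u = 3; when z = 1, u = 4.
The integral becomes ∫ u**3 du from 3 to 4, with antiderivative u**4/4.
Back in z: F(z) = (z**2 + 3)**4/4.
Then F(1) - F(0) = (64) - (81/4) = 175/4.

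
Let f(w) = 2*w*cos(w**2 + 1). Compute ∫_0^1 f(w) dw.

-sin(1) + sin(2)

Let u = w**2 + 1, so du = 2*w dw. When w = 0, u = 1; when w = 1, u = 2.
The integral becomes ∫ cos(u) du from 1 to 2, with antiderivative sin(u).
Back in w: F(w) = sin(w**2 + 1).
Then F(1) - F(0) = (sin(2)) - (sin(1)) = -sin(1) + sin(2).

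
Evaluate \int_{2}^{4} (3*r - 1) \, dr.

16

By the power rule, an antiderivative is F(r) = 3*r**2/2 - r.
Then F(4) - F(2) = (20) - (4) = 16.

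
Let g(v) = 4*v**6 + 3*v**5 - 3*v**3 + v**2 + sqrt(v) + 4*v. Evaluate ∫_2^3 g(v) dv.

By the power rule, an antiderivative is F(v) = 4*v**7/7 + v**6/2 - 3*v**4/4 + 2*v**(3/2)/3 + v**3/3 + 2*v**2.
Then F(3) - F(2) = (2*sqrt(3) + 44253/28) - (4*sqrt(2)/3 + 2180/21) = -4*sqrt(2)/3 + 2*sqrt(3) + 124039/84.

-4*sqrt(2)/3 + 2*sqrt(3) + 124039/84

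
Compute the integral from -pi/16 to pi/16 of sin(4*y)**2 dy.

-1/8 + pi/16

Use the identity sin^2(4*y) = (1 - cos(8*y))/2.
An antiderivative is F(y) = y/2 - sin(8*y)/16.
Then F(pi/16) - F(-pi/16) = (-1/16 + pi/32) - (1/16 - pi/32) = -1/8 + pi/16.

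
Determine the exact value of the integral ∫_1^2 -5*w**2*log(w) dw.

Integrate by parts once (u = ln w, dv = -5*w**2 dw).
An antiderivative is F(w) = -5*w**3*(3*log(w) - 1)/9.
Then F(2) - F(1) = (40/9 - 40*log(2)/3) - (5/9) = 35/9 - 40*log(2)/3.

35/9 - 40*log(2)/3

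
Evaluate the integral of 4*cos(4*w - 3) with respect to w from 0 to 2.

Let u = 4*w - 3, so du = 4 dw. When w = 0, u = -3; when w = 2, u = 5.
The integral becomes ∫ cos(u) du from -3 to 5, with antiderivative sin(u).
Back in w: F(w) = sin(4*w - 3).
Then F(2) - F(0) = (sin(5)) - (-sin(3)) = sin(5) + sin(3).

sin(5) + sin(3)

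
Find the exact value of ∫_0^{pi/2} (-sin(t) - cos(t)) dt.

-2

An antiderivative is F(t) = -sin(t) + cos(t).
Then F(pi/2) - F(0) = (-1) - (1) = -2.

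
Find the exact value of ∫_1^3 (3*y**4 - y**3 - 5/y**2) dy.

By the power rule, an antiderivative is F(y) = 3*y**5/5 - y**4/4 + 5/y.
Then F(3) - F(1) = (7633/60) - (107/20) = 1828/15.

1828/15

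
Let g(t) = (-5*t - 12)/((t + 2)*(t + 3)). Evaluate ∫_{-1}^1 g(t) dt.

Factor the denominator: t**2 + 5*t + 6 = (t + 3)(t + 2).
Partial fractions: (-5*t - 12)/((t + 2)*(t + 3)) = -3/(t + 3) - 2/(t + 2).
An antiderivative is F(t) = -2*log(t + 2) - 3*log(t + 3).
Then F(1) - F(-1) = (-6*log(2) - 2*log(3)) - (-log(8)) = -log(72).

-log(72)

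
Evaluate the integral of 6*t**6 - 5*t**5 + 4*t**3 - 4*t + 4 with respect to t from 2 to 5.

762525/14

By the power rule, an antiderivative is F(t) = 6*t**7/7 - 5*t**6/6 + t**4 - 2*t**2 + 4*t.
Then F(5) - F(2) = (2290615/42) - (1520/21) = 762525/14.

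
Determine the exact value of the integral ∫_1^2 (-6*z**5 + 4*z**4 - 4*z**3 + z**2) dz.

-763/15

By the power rule, an antiderivative is F(z) = -z**6 + 4*z**5/5 - z**4 + z**3/3.
Then F(2) - F(1) = (-776/15) - (-13/15) = -763/15.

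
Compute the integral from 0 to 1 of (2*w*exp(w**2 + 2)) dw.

-exp(2) + exp(3)

Let u = w**2 + 2, so du = 2*w dw. When w = 0, u = 2; when w = 1, u = 3.
The integral becomes ∫ exp(u) du from 2 to 3, with antiderivative exp(u).
Back in w: F(w) = exp(w**2 + 2).
Then F(1) - F(0) = (exp(3)) - (exp(2)) = -exp(2) + exp(3).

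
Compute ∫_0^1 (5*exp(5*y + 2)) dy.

-exp(2) + exp(7)

Let u = 5*y + 2, so du = 5 dy. When y = 0, u = 2; when y = 1, u = 7.
The integral becomes ∫ exp(u) du from 2 to 7, with antiderivative exp(u).
Back in y: F(y) = exp(5*y + 2).
Then F(1) - F(0) = (exp(7)) - (exp(2)) = -exp(2) + exp(7).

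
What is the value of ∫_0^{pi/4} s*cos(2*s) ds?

Integrate by parts once (u = s, dv = cos(2*s) ds).
An antiderivative is F(s) = s*sin(2*s)/2 + cos(2*s)/4.
Then F(pi/4) - F(0) = (pi/8) - (1/4) = -1/4 + pi/8.

-1/4 + pi/8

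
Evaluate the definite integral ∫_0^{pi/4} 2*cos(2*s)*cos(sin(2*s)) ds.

sin(1)

Let u = sin(2*s), so du = 2*cos(2*s) ds. When s = 0, u = 0; when s = pi/4, u = 1.
The integral becomes ∫ cos(u) du from 0 to 1, with antiderivative sin(u).
Back in s: F(s) = sin(sin(2*s)).
Then F(pi/4) - F(0) = (sin(1)) - (0) = sin(1).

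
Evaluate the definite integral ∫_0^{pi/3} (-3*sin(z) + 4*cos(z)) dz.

An antiderivative is F(z) = 4*sin(z) + 3*cos(z).
Then F(pi/3) - F(0) = (3/2 + 2*sqrt(3)) - (3) = -3/2 + 2*sqrt(3).

-3/2 + 2*sqrt(3)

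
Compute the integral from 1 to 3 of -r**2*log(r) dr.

26/9 - 9*log(3)

Integrate by parts once (u = ln r, dv = -r**2 dr).
An antiderivative is F(r) = -r**3*(3*log(r) - 1)/9.
Then F(3) - F(1) = (3 - 9*log(3)) - (1/9) = 26/9 - 9*log(3).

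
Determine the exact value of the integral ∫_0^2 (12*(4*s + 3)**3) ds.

10920

Let u = 4*s + 3, so du = 4 ds. When s = 0, u = 3; when s = 2, u = 11.
The integral becomes 3·∫ u**3 du from 3 to 11, with antiderivative 3*u**4/4.
Back in s: F(s) = 3*(4*s + 3)**4/4.
Then F(2) - F(0) = (43923/4) - (243/4) = 10920.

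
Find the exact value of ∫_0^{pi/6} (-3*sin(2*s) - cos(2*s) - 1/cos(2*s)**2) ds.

-3*sqrt(3)/4 - 3/4

An antiderivative is F(s) = -sin(2*s)/2 + 3*cos(2*s)/2 - tan(2*s)/2.
Then F(pi/6) - F(0) = (3/4 - 3*sqrt(3)/4) - (3/2) = -3*sqrt(3)/4 - 3/4.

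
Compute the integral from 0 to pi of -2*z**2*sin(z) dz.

8 - 2*pi**2

Integrate by parts twice (u = z^2, dv = -2*sin(z) dz).
An antiderivative is F(z) = 2*z**2*cos(z) - 4*z*sin(z) - 4*cos(z).
Then F(pi) - F(0) = (4 - 2*pi**2) - (-4) = 8 - 2*pi**2.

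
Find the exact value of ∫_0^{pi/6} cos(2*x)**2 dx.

sqrt(3)/16 + pi/12

Use the identity cos^2(2*x) = (1 + cos(4*x))/2.
An antiderivative is F(x) = x/2 + sin(4*x)/8.
Then F(pi/6) - F(0) = (sqrt(3)/16 + pi/12) - (0) = sqrt(3)/16 + pi/12.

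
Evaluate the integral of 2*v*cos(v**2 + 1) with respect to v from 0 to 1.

Let u = v**2 + 1, so du = 2*v dv. When v = 0, u = 1; when v = 1, u = 2.
The integral becomes ∫ cos(u) du from 1 to 2, with antiderivative sin(u).
Back in v: F(v) = sin(v**2 + 1).
Then F(1) - F(0) = (sin(2)) - (sin(1)) = -sin(1) + sin(2).

-sin(1) + sin(2)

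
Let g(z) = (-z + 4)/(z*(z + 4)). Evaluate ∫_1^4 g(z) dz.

Factor the denominator: z**2 + 4*z = (z + 4)z.
Partial fractions: (-z + 4)/(z*(z + 4)) = -2/(z + 4) + 1/z.
An antiderivative is F(z) = log(z) - 2*log(z + 4).
Then F(4) - F(1) = (-log(16)) - (-log(25)) = log(25/16).

log(25/16)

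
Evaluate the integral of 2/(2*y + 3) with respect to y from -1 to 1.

An antiderivative is F(y) = log(2*y + 3).
Then F(1) - F(-1) = (log(5)) - (0) = log(5).

log(5)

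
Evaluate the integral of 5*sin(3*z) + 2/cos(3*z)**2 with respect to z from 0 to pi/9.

An antiderivative is F(z) = -5*cos(3*z)/3 + 2*tan(3*z)/3.
Then F(pi/9) - F(0) = (-5/6 + 2*sqrt(3)/3) - (-5/3) = 5/6 + 2*sqrt(3)/3.

5/6 + 2*sqrt(3)/3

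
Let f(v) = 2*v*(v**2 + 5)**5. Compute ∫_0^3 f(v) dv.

Let u = v**2 + 5, so du = 2*v dv. When v = 0, u = 5; when v = 3, u = 14.
The integral becomes ∫ u**5 du from 5 to 14, with antiderivative u**6/6.
Back in v: F(v) = (v**2 + 5)**6/6.
Then F(3) - F(0) = (3764768/3) - (15625/6) = 2504637/2.

2504637/2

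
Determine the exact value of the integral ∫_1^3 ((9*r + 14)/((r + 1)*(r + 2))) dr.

-4*log(3) + 5*log(2) + 4*log(5)

Factor the denominator: r**2 + 3*r + 2 = (r + 2)(r + 1).
Partial fractions: (9*r + 14)/((r + 1)*(r + 2)) = 4/(r + 2) + 5/(r + 1).
An antiderivative is F(r) = 5*log(r + 1) + 4*log(r + 2).
Then F(3) - F(1) = (4*log(5) + 10*log(2)) - (5*log(2) + 4*log(3)) = -4*log(3) + 5*log(2) + 4*log(5).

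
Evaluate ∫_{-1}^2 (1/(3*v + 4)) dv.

log(10)/3

An antiderivative is F(v) = log(3*v + 4)/3.
Then F(2) - F(-1) = (log(10)/3) - (0) = log(10)/3.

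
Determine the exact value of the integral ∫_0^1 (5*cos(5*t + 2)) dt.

Let u = 5*t + 2, so du = 5 dt. When t = 0, u = 2; when t = 1, u = 7.
The integral becomes ∫ cos(u) du from 2 to 7, with antiderivative sin(u).
Back in t: F(t) = sin(5*t + 2).
Then F(1) - F(0) = (sin(7)) - (sin(2)) = -sin(2) + sin(7).

-sin(2) + sin(7)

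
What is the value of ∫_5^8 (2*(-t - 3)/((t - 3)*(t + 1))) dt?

-3*log(5) + log(3) + 2*log(2)

Factor the denominator: t**2 - 2*t - 3 = (t + 1)(t - 3).
Partial fractions: 2*(-t - 3)/((t - 3)*(t + 1)) = 1/(t + 1) - 3/(t - 3).
An antiderivative is F(t) = -3*log(t - 3) + log(t + 1).
Then F(8) - F(5) = (-3*log(5) + 2*log(3)) - (log(3/4)) = -3*log(5) + log(3) + 2*log(2).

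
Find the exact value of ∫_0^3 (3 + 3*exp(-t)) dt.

12 - 3*exp(-3)

An antiderivative is F(t) = 3*t - 3*exp(-t).
Then F(3) - F(0) = (9 - 3*exp(-3)) - (-3) = 12 - 3*exp(-3).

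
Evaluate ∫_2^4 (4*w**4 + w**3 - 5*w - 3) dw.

4088/5

By the power rule, an antiderivative is F(w) = 4*w**5/5 + w**4/4 - 5*w**2/2 - 3*w.
Then F(4) - F(2) = (4156/5) - (68/5) = 4088/5.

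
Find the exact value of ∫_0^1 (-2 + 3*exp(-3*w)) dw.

An antiderivative is F(w) = -2*w - exp(-3*w).
Then F(1) - F(0) = (-2 - exp(-3)) - (-1) = -1 - exp(-3).

-1 - exp(-3)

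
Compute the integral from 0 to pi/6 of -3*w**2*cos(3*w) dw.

Integrate by parts twice (u = w^2, dv = -3*cos(3*w) dw).
An antiderivative is F(w) = -w**2*sin(3*w) - 2*w*cos(3*w)/3 + 2*sin(3*w)/9.
Then F(pi/6) - F(0) = (2/9 - pi**2/36) - (0) = 2/9 - pi**2/36.

2/9 - pi**2/36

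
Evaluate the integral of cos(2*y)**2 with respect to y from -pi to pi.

Use the identity cos^2(2*y) = (1 + cos(4*y))/2.
An antiderivative is F(y) = y/2 + sin(4*y)/8.
Then F(pi) - F(-pi) = (pi/2) - (-pi/2) = pi.

pi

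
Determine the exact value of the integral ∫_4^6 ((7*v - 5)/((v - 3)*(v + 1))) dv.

Factor the denominator: v**2 - 2*v - 3 = (v + 1)(v - 3).
Partial fractions: (7*v - 5)/((v - 3)*(v + 1)) = 3/(v + 1) + 4/(v - 3).
An antiderivative is F(v) = 4*log(v - 3) + 3*log(v + 1).
Then F(6) - F(4) = (4*log(3) + 3*log(7)) - (3*log(5)) = -3*log(5) + 4*log(3) + 3*log(7).

-3*log(5) + 4*log(3) + 3*log(7)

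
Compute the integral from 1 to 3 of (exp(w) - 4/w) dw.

An antiderivative is F(w) = exp(w) - 4*log(w).
Then F(3) - F(1) = (-log(81) + exp(3)) - (exp(1)) = -log(81) - exp(1) + exp(3).

-log(81) - exp(1) + exp(3)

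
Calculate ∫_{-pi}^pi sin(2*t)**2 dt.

Use the identity sin^2(2*t) = (1 - cos(4*t))/2.
An antiderivative is F(t) = t/2 - sin(4*t)/8.
Then F(pi) - F(-pi) = (pi/2) - (-pi/2) = pi.

pi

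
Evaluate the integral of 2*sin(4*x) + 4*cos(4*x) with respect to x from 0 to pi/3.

3/4 - sqrt(3)/2

An antiderivative is F(x) = sin(4*x) - cos(4*x)/2.
Then F(pi/3) - F(0) = (1/4 - sqrt(3)/2) - (-1/2) = 3/4 - sqrt(3)/2.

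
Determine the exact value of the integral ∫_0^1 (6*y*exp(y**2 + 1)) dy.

3*E*(-1 + E)

Let u = y**2 + 1, so du = 2*y dy. When y = 0, u = 1; when y = 1, u = 2.
The integral becomes 3·∫ exp(u) du from 1 to 2, with antiderivative 3*exp(u).
Back in y: F(y) = 3*exp(y**2 + 1).
Then F(1) - F(0) = (3*exp(2)) - (3*exp(1)) = 3*exp(1)*(-1 + exp(1)).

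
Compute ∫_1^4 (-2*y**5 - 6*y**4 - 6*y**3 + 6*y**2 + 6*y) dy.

-28041/10

By the power rule, an antiderivative is F(y) = -y**6/3 - 6*y**5/5 - 3*y**4/2 + 2*y**3 + 3*y**2.
Then F(4) - F(1) = (-42032/15) - (59/30) = -28041/10.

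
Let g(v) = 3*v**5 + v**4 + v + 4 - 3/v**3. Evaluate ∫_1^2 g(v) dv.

1683/40

By the power rule, an antiderivative is F(v) = v**6/2 + v**5/5 + v**2/2 + 4*v + 3/(2*v**2).
Then F(2) - F(1) = (1951/40) - (67/10) = 1683/40.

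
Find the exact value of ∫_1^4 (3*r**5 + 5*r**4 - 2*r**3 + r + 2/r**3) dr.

By the power rule, an antiderivative is F(r) = r**6/2 + r**5 - r**4/2 + r**2/2 - 1/r**2.
Then F(4) - F(1) = (47231/16) - (1/2) = 47223/16.

47223/16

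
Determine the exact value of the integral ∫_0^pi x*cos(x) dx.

Integrate by parts once (u = x, dv = cos(x) dx).
An antiderivative is F(x) = x*sin(x) + cos(x).
Then F(pi) - F(0) = (-1) - (1) = -2.

-2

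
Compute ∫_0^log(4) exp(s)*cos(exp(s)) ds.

-sin(1) + sin(4)

Let u = exp(s), so du = exp(s) ds. When s = 0, u = 1; when s = log(4), u = 4.
The integral becomes ∫ cos(u) du from 1 to 4, with antiderivative sin(u).
Back in s: F(s) = sin(exp(s)).
Then F(log(4)) - F(0) = (sin(4)) - (sin(1)) = -sin(1) + sin(4).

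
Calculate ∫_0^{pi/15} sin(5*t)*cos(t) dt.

-sqrt(6*sqrt(5) + 30)/64 - sqrt(5)/192 + 41/192

Use the identity sin(5*t)cos(t) = [sin(6*t) + sin(4*t)]/2.
An antiderivative is F(t) = -cos(4*t)/8 - cos(6*t)/12.
Then F(pi/15) - F(0) = (-sqrt(6*sqrt(5) + 30)/64 - sqrt(5)/192 + 1/192) - (-5/24) = -sqrt(6*sqrt(5) + 30)/64 - sqrt(5)/192 + 41/192.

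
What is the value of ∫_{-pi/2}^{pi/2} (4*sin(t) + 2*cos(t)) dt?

An antiderivative is F(t) = 2*sin(t) - 4*cos(t).
Then F(pi/2) - F(-pi/2) = (2) - (-2) = 4.

4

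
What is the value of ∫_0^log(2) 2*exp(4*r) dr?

Let u = exp(r), so du = exp(r) dr. When r = 0, u = 1; when r = log(2), u = 2.
The integral becomes 2·∫ u**3 du from 1 to 2, with antiderivative u**4/2.
Back in r: F(r) = exp(4*r)/2.
Then F(log(2)) - F(0) = (8) - (1/2) = 15/2.

15/2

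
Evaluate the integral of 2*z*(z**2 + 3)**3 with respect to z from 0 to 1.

175/4

Let u = z**2 + 3, so du = 2*z dz. When z = 0, u = 3; when z = 1, u = 4.
The integral becomes ∫ u**3 du from 3 to 4, with antiderivative u**4/4.
Back in z: F(z) = (z**2 + 3)**4/4.
Then F(1) - F(0) = (64) - (81/4) = 175/4.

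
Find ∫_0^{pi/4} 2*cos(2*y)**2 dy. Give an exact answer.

Use the identity cos^2(2*y) = (1 + cos(4*y))/2.
An antiderivative is F(y) = y + sin(4*y)/4.
Then F(pi/4) - F(0) = (pi/4) - (0) = pi/4.

pi/4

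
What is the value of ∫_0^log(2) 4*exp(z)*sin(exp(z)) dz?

-4*cos(2) + 4*cos(1)

Let u = exp(z), so du = exp(z) dz. When z = 0, u = 1; when z = log(2), u = 2.
The integral becomes 4·∫ sin(u) du from 1 to 2, with antiderivative -4*cos(u).
Back in z: F(z) = -4*cos(exp(z)).
Then F(log(2)) - F(0) = (-4*cos(2)) - (-4*cos(1)) = -4*cos(2) + 4*cos(1).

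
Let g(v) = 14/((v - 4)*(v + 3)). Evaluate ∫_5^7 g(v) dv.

-2*log(5) + 2*log(3) + 4*log(2)

Factor the denominator: v**2 - v - 12 = (v + 3)(v - 4).
Partial fractions: 14/((v - 4)*(v + 3)) = -2/(v + 3) + 2/(v - 4).
An antiderivative is F(v) = 2*log(v - 4) - 2*log(v + 3).
Then F(7) - F(5) = (log(9/100)) - (-log(64)) = -2*log(5) + 2*log(3) + 4*log(2).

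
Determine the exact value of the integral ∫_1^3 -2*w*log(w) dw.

4 - 9*log(3)

Integrate by parts once (u = ln w, dv = -2*w dw).
An antiderivative is F(w) = -w**2*(2*log(w) - 1)/2.
Then F(3) - F(1) = (9/2 - 9*log(3)) - (1/2) = 4 - 9*log(3).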